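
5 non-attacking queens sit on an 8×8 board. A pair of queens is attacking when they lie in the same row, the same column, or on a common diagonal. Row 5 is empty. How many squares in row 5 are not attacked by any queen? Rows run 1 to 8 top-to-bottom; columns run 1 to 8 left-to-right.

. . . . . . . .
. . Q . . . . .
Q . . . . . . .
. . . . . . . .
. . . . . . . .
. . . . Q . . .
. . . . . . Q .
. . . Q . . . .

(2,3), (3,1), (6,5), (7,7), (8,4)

(2,3) attacks row 5 at column 3 and diagonals 6.
(3,1) attacks row 5 at column 1 and diagonals 3.
(6,5) attacks row 5 at column 5 and diagonals 4, 6.
(7,7) attacks row 5 at column 7 and diagonals 5.
(8,4) attacks row 5 at column 4 and diagonals 1, 7.
Attacked columns: {1, 3, 4, 5, 6, 7}. Safe: {2, 8}.

2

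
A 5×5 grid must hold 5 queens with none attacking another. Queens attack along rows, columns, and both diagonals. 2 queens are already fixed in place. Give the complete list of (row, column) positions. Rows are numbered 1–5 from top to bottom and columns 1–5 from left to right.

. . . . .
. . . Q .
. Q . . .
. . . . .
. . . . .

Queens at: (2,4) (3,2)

(1,1) (2,4) (3,2) (4,5) (5,3)

Row 1: attacked by (2,4)→{3,4,5}; (3,2)→{2,4}. Safe: 1. Place at column 1.
Row 4: attacked by (1,1)→{1,4}; (2,4)→{2,4}; (3,2)→{1,2,3}. Safe: 5. Place at column 5.
Row 5: attacked by (1,1)→{1,5}; (2,4)→{1,4}; (3,2)→{2,4}; (4,5)→{4,5}. Safe: 3. Place at column 3.
Columns [1, 4, 2, 5, 3], r−c [0, -2, 1, -1, 2], r+c [2, 6, 5, 9, 8] are all distinct, so no two queens attack.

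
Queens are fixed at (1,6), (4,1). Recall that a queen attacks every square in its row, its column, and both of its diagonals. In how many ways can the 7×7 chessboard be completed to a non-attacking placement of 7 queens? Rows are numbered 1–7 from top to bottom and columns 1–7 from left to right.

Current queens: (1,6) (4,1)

2

Branch on row 2: col 2 → 1; col 4 → 1.
Sum: 1 + 1 = 2.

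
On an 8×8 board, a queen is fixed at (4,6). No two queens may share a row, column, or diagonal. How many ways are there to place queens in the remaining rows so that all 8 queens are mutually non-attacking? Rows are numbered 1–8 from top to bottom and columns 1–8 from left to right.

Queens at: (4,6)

12

Branch on row 1: col 1 → 2; col 2 → 1; col 4 → 1; col 5 → 6; col 7 → 1; col 8 → 1.
Sum: 2 + 1 + 1 + 6 + 1 + 1 = 12.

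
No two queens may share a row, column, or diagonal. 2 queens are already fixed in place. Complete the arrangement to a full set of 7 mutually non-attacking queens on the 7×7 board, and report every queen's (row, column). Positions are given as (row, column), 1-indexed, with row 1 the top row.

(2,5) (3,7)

Row 1: attacked by (2,5)→{4,5,6}; (3,7)→{5,7}. Safe: 1, 2, 3. Place at column 3.
Row 4: attacked by (1,3)→{3,6}; (2,5)→{3,5,7}; (3,7)→{6,7}. Safe: 1, 2, 4. Place at column 2.
Row 5: attacked by (1,3)→{3,7}; (2,5)→{2,5}; (3,7)→{5,7}; (4,2)→{1,2,3}. Safe: 4, 6. Place at column 4.
Row 6: attacked by (1,3)→{3}; (2,5)→{1,5}; (3,7)→{4,7}; (4,2)→{2,4}; (5,4)→{3,4,5}. Safe: 6. Place at column 6.
Row 7: attacked by (1,3)→{3}; (2,5)→{5}; (3,7)→{3,7}; (4,2)→{2,5}; (5,4)→{2,4,6}; (6,6)→{5,6,7}. Safe: 1. Place at column 1.
Columns [3, 5, 7, 2, 4, 6, 1], r−c [-2, -3, -4, 2, 1, 0, 6], r+c [4, 7, 10, 6, 9, 12, 8] are all distinct, so no two queens attack.

(1,3) (2,5) (3,7) (4,2) (5,4) (6,6) (7,1)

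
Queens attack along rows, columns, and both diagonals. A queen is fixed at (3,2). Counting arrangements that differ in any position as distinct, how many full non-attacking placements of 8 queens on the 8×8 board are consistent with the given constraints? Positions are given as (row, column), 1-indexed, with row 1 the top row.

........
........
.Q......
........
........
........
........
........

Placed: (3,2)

14

Branch on row 1: col 1 → 0; col 3 → 7; col 5 → 3; col 6 → 2; col 7 → 2; col 8 → 0.
Sum: 0 + 7 + 3 + 2 + 2 + 0 = 14.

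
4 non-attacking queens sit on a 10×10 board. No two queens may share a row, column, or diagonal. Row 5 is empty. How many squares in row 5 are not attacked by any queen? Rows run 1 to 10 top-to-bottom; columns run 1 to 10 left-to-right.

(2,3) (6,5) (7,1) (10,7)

(2,3) attacks row 5 at column 3 and diagonals 6.
(6,5) attacks row 5 at column 5 and diagonals 4, 6.
(7,1) attacks row 5 at column 1 and diagonals 3.
(10,7) attacks row 5 at column 7 and diagonals 2.
Attacked columns: {1, 2, 3, 4, 5, 6, 7}. Safe: {8, 9, 10}.

3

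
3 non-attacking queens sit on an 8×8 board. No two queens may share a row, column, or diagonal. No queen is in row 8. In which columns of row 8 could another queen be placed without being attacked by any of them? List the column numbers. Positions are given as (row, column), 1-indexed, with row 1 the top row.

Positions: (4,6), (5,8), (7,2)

(4,6) attacks row 8 at column 6 and diagonals 2.
(5,8) attacks row 8 at column 8 and diagonals 5.
(7,2) attacks row 8 at column 2 and diagonals 1, 3.
Attacked columns: {1, 2, 3, 5, 6, 8}. Safe: {4, 7}.

columns 4, 7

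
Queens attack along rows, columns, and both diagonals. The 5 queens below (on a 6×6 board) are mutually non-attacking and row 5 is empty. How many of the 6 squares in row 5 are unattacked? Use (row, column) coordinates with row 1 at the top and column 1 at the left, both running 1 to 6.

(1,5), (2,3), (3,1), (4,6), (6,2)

(1,5) attacks row 5 at column 5 and diagonals 1.
(2,3) attacks row 5 at column 3 and diagonals 6.
(3,1) attacks row 5 at column 1 and diagonals 3.
(4,6) attacks row 5 at column 6 and diagonals 5.
(6,2) attacks row 5 at column 2 and diagonals 1, 3.
Attacked columns: {1, 2, 3, 5, 6}. Safe: {4}.

1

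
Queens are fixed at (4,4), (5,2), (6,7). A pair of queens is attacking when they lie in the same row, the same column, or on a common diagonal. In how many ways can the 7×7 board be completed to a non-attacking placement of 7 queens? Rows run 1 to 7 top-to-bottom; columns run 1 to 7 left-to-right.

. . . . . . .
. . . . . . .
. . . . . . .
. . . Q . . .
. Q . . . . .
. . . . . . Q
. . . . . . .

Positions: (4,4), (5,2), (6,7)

Branch on row 1: col 3 → 1; col 5 → 1.
Sum: 1 + 1 = 2.

2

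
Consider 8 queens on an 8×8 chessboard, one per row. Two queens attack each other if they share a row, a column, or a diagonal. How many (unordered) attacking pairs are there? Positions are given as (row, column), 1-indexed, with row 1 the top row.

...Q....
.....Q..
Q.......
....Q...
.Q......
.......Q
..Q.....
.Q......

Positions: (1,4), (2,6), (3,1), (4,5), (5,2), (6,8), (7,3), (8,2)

Same column: (5,2)–(8,2) (column 2).
Same diagonal: (7,3)–(8,2) (|7−8| = |3−2| = 1).
Total attacking pairs: 2.

2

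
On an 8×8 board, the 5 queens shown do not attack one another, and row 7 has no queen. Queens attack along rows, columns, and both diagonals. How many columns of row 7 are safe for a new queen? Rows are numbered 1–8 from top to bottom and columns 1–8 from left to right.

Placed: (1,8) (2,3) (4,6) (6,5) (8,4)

2

(1,8) attacks row 7 at column 8 and diagonals 2.
(2,3) attacks row 7 at column 3 and diagonals 8.
(4,6) attacks row 7 at column 6 and diagonals 3.
(6,5) attacks row 7 at column 5 and diagonals 4, 6.
(8,4) attacks row 7 at column 4 and diagonals 3, 5.
Attacked columns: {2, 3, 4, 5, 6, 8}. Safe: {1, 7}.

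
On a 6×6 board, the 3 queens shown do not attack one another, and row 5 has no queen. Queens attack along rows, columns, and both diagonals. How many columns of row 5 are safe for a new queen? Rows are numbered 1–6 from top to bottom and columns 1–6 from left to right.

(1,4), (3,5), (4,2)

(1,4) attacks row 5 at column 4.
(3,5) attacks row 5 at column 5 and diagonals 3.
(4,2) attacks row 5 at column 2 and diagonals 1, 3.
Attacked columns: {1, 2, 3, 4, 5}. Safe: {6}.

1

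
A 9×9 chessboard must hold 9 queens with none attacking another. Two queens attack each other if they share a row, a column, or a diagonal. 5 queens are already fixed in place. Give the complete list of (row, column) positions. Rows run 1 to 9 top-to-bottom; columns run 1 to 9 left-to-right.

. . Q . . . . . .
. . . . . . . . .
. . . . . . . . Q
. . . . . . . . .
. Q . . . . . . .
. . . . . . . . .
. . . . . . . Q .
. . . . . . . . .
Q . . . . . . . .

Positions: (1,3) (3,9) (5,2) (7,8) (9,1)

Row 2: attacked by (1,3)→{2,3,4}; (3,9)→{8,9}; (5,2)→{2,5}; (7,8)→{3,8}; (9,1)→{1,8}. Safe: 6, 7. Place at column 7.
Row 4: attacked by (1,3)→{3,6}; (2,7)→{5,7,9}; (3,9)→{8,9}; (5,2)→{1,2,3}; (7,8)→{5,8}; (9,1)→{1,6}. Safe: 4. Place at column 4.
Row 6: attacked by (1,3)→{3,8}; (2,7)→{3,7}; (3,9)→{6,9}; (4,4)→{2,4,6}; (5,2)→{1,2,3}; (7,8)→{7,8,9}; (9,1)→{1,4}. Safe: 5. Place at column 5.
Row 8: attacked by (1,3)→{3}; (2,7)→{1,7}; (3,9)→{4,9}; (4,4)→{4,8}; (5,2)→{2,5}; (6,5)→{3,5,7}; (7,8)→{7,8,9}; (9,1)→{1,2}. Safe: 6. Place at column 6.
Columns [3, 7, 9, 4, 2, 5, 8, 6, 1], r−c [-2, -5, -6, 0, 3, 1, -1, 2, 8], r+c [4, 9, 12, 8, 7, 11, 15, 14, 10] are all distinct, so no two queens attack.

(1,3) (2,7) (3,9) (4,4) (5,2) (6,5) (7,8) (8,6) (9,1)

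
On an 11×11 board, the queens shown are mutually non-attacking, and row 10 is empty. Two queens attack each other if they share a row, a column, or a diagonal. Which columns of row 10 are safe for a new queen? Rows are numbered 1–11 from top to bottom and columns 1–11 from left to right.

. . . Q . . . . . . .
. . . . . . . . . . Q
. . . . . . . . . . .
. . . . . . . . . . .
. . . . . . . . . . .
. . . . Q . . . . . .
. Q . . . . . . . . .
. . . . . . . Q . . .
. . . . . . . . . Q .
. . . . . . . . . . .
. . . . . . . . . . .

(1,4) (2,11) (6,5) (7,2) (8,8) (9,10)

(1,4) attacks row 10 at column 4.
(2,11) attacks row 10 at column 11 and diagonals 3.
(6,5) attacks row 10 at column 5 and diagonals 1, 9.
(7,2) attacks row 10 at column 2 and diagonals 5.
(8,8) attacks row 10 at column 8 and diagonals 6, 10.
(9,10) attacks row 10 at column 10 and diagonals 9, 11.
Attacked columns: {1, 2, 3, 4, 5, 6, 8, 9, 10, 11}. Safe: {7}.

columns 7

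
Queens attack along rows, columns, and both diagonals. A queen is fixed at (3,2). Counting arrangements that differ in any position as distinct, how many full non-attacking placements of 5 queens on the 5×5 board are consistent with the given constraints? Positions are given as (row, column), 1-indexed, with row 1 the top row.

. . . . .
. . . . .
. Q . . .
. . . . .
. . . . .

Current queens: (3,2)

Branch on row 1: col 1 → 1; col 3 → 1; col 5 → 0.
Sum: 1 + 1 + 0 = 2.

2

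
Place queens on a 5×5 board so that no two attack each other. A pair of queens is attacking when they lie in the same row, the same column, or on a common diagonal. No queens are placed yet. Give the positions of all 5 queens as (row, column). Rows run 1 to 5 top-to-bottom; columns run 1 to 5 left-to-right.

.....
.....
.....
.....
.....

(1,5) (2,3) (3,1) (4,4) (5,2)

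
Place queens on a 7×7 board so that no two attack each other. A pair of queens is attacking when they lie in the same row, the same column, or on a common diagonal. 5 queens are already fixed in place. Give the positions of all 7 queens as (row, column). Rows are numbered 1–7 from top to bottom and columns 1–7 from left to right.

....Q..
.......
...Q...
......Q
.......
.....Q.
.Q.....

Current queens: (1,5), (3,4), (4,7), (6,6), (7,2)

(1,5) (2,1) (3,4) (4,7) (5,3) (6,6) (7,2)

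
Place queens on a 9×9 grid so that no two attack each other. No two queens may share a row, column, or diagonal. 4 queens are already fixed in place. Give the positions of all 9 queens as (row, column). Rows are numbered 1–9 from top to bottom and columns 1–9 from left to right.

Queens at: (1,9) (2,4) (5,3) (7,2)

Row 3: attacked by (1,9)→{7,9}; (2,4)→{3,4,5}; (5,3)→{1,3,5}; (7,2)→{2,6}. Safe: 8. Place at column 8.
Row 4: attacked by (1,9)→{6,9}; (2,4)→{2,4,6}; (3,8)→{7,8,9}; (5,3)→{2,3,4}; (7,2)→{2,5}. Safe: 1. Place at column 1.
Row 6: attacked by (1,9)→{4,9}; (2,4)→{4,8}; (3,8)→{5,8}; (4,1)→{1,3}; (5,3)→{2,3,4}; (7,2)→{1,2,3}. Safe: 6, 7. Place at column 6.
Row 8: attacked by (1,9)→{2,9}; (2,4)→{4}; (3,8)→{3,8}; (4,1)→{1,5}; (5,3)→{3,6}; (6,6)→{4,6,8}; (7,2)→{1,2,3}. Safe: 7. Place at column 7.
Row 9: attacked by (1,9)→{1,9}; (2,4)→{4}; (3,8)→{2,8}; (4,1)→{1,6}; (5,3)→{3,7}; (6,6)→{3,6,9}; (7,2)→{2,4}; (8,7)→{6,7,8}. Safe: 5. Place at column 5.
Columns [9, 4, 8, 1, 3, 6, 2, 7, 5], r−c [-8, -2, -5, 3, 2, 0, 5, 1, 4], r+c [10, 6, 11, 5, 8, 12, 9, 15, 14] are all distinct, so no two queens attack.

(1,9) (2,4) (3,8) (4,1) (5,3) (6,6) (7,2) (8,7) (9,5)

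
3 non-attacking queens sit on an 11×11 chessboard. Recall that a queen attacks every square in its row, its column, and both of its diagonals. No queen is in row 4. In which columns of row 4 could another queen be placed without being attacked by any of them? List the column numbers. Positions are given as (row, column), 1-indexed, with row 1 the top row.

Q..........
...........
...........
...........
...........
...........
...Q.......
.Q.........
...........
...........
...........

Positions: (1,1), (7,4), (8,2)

columns 3, 5, 8, 9, 10, 11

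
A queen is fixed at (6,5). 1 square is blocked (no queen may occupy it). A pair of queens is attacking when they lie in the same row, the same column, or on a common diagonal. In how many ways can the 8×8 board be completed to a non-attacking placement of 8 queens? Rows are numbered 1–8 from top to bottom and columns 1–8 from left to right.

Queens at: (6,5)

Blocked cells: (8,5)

12

Branch on row 1: col 1 → 0; col 2 → 2; col 3 → 2; col 4 → 1; col 6 → 3; col 7 → 2; col 8 → 2.
Sum: 0 + 2 + 2 + 1 + 3 + 2 + 2 = 12.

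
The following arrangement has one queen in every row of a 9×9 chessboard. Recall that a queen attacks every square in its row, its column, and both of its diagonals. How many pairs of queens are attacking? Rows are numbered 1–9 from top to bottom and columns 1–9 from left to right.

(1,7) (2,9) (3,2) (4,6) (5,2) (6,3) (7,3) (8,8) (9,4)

4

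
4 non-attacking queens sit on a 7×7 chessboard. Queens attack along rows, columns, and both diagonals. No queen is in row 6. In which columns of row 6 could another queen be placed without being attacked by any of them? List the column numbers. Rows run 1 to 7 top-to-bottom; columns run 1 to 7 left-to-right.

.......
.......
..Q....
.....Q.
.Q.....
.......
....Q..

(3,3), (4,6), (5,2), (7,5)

(3,3) attacks row 6 at column 3 and diagonals 6.
(4,6) attacks row 6 at column 6 and diagonals 4.
(5,2) attacks row 6 at column 2 and diagonals 1, 3.
(7,5) attacks row 6 at column 5 and diagonals 4, 6.
Attacked columns: {1, 2, 3, 4, 5, 6}. Safe: {7}.

columns 7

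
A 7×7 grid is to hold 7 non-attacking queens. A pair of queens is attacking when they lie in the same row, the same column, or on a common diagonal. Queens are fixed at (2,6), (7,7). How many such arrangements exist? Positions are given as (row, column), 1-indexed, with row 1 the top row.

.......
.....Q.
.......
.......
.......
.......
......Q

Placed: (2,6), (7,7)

1

Branch on row 1: col 2 → 0; col 3 → 1; col 4 → 0.
Sum: 0 + 1 + 0 = 1.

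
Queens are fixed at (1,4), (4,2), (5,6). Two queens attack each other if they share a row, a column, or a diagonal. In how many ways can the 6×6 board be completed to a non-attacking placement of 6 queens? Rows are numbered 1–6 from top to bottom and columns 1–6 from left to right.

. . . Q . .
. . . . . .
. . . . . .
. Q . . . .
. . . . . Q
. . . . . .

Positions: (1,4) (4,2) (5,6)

Branch on row 2: col 1 → 1.
Sum: 1 = 1.

1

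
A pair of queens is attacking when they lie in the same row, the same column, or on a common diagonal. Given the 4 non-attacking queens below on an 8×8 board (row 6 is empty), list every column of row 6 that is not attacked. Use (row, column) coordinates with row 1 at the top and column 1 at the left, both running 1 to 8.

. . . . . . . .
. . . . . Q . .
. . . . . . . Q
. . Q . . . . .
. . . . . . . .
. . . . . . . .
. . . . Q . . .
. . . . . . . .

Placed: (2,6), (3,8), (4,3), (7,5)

(2,6) attacks row 6 at column 6 and diagonals 2.
(3,8) attacks row 6 at column 8 and diagonals 5.
(4,3) attacks row 6 at column 3 and diagonals 1, 5.
(7,5) attacks row 6 at column 5 and diagonals 4, 6.
Attacked columns: {1, 2, 3, 4, 5, 6, 8}. Safe: {7}.

columns 7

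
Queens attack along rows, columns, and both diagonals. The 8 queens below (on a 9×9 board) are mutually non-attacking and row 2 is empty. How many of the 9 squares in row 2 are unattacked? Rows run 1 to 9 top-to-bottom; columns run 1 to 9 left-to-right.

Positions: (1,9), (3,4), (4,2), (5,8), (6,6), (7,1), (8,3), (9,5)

1

(1,9) attacks row 2 at column 9 and diagonals 8.
(3,4) attacks row 2 at column 4 and diagonals 3, 5.
(4,2) attacks row 2 at column 2 and diagonals 4.
(5,8) attacks row 2 at column 8 and diagonals 5.
(6,6) attacks row 2 at column 6 and diagonals 2.
(7,1) attacks row 2 at column 1 and diagonals 6.
(8,3) attacks row 2 at column 3 and diagonals 9.
(9,5) attacks row 2 at column 5.
Attacked columns: {1, 2, 3, 4, 5, 6, 8, 9}. Safe: {7}.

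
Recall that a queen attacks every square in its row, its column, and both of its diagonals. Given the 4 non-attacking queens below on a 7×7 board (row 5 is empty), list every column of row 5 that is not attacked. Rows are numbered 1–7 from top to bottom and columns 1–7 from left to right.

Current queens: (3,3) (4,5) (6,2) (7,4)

(3,3) attacks row 5 at column 3 and diagonals 1, 5.
(4,5) attacks row 5 at column 5 and diagonals 4, 6.
(6,2) attacks row 5 at column 2 and diagonals 1, 3.
(7,4) attacks row 5 at column 4 and diagonals 2, 6.
Attacked columns: {1, 2, 3, 4, 5, 6}. Safe: {7}.

columns 7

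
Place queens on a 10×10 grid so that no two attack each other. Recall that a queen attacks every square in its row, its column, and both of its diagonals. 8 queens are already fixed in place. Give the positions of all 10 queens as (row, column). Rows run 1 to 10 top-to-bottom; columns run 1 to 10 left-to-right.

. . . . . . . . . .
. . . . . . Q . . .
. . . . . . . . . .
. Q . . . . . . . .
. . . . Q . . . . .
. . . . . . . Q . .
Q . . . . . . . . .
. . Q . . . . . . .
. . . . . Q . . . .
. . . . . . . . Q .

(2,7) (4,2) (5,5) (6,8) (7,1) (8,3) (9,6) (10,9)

Row 1: attacked by (2,7)→{6,7,8}; (4,2)→{2,5}; (5,5)→{1,5,9}; (6,8)→{3,8}; (7,1)→{1,7}; (8,3)→{3,10}; (9,6)→{6}; (10,9)→{9}. Safe: 4. Place at column 4.
Row 3: attacked by (1,4)→{2,4,6}; (2,7)→{6,7,8}; (4,2)→{1,2,3}; (5,5)→{3,5,7}; (6,8)→{5,8}; (7,1)→{1,5}; (8,3)→{3,8}; (9,6)→{6}; (10,9)→{2,9}. Safe: 10. Place at column 10.
Columns [4, 7, 10, 2, 5, 8, 1, 3, 6, 9], r−c [-3, -5, -7, 2, 0, -2, 6, 5, 3, 1], r+c [5, 9, 13, 6, 10, 14, 8, 11, 15, 19] are all distinct, so no two queens attack.

(1,4) (2,7) (3,10) (4,2) (5,5) (6,8) (7,1) (8,3) (9,6) (10,9)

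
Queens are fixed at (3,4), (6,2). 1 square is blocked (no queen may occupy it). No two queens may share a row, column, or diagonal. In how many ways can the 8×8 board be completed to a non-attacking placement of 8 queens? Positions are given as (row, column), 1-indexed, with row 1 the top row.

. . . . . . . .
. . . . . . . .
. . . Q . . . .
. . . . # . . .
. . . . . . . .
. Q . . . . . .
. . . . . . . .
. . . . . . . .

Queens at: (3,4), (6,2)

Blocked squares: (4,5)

3

Branch on row 1: col 1 → 1; col 3 → 0; col 5 → 2; col 8 → 0.
Sum: 1 + 0 + 2 + 0 = 3.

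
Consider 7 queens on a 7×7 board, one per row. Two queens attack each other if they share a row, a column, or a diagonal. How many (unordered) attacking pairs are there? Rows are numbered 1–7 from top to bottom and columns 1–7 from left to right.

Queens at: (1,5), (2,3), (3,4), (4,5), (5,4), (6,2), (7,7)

Same column: (1,5)–(4,5) (column 5); (3,4)–(5,4) (column 4).
Same diagonal: (2,3)–(3,4) (|2−3| = |3−4| = 1); (2,3)–(4,5) (|2−4| = |3−5| = 2); (3,4)–(4,5) (|3−4| = |4−5| = 1); (4,5)–(5,4) (|4−5| = |5−4| = 1).
Total attacking pairs: 6.

6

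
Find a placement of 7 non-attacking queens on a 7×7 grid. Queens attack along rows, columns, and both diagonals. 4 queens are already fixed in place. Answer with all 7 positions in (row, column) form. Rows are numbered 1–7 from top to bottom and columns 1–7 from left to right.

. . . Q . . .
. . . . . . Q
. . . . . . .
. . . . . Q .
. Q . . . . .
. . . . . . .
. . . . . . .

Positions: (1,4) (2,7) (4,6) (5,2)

(1,4) (2,7) (3,3) (4,6) (5,2) (6,5) (7,1)

Row 3: attacked by (1,4)→{2,4,6}; (2,7)→{6,7}; (4,6)→{5,6,7}; (5,2)→{2,4}. Safe: 1, 3. Place at column 3.
Row 6: attacked by (1,4)→{4}; (2,7)→{3,7}; (3,3)→{3,6}; (4,6)→{4,6}; (5,2)→{1,2,3}. Safe: 5. Place at column 5.
Row 7: attacked by (1,4)→{4}; (2,7)→{2,7}; (3,3)→{3,7}; (4,6)→{3,6}; (5,2)→{2,4}; (6,5)→{4,5,6}. Safe: 1. Place at column 1.
Columns [4, 7, 3, 6, 2, 5, 1], r−c [-3, -5, 0, -2, 3, 1, 6], r+c [5, 9, 6, 10, 7, 11, 8] are all distinct, so no two queens attack.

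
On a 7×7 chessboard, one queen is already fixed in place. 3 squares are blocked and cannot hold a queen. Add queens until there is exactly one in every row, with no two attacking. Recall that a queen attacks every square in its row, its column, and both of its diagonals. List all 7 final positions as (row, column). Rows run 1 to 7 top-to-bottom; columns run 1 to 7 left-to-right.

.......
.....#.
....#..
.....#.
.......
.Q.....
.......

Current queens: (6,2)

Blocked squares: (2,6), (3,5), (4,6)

Row 1: attacked by (6,2)→{2,7}. Safe: 1, 3, 4, 5, 6. Place at column 1.
Row 2: attacked by (1,1)→{1,2}; (6,2)→{2,6}. Blocked: 6. Safe: 3, 4, 5, 7. Place at column 4.
Row 3: attacked by (1,1)→{1,3}; (2,4)→{3,4,5}; (6,2)→{2,5}. Blocked: 5. Safe: 6, 7. Place at column 7.
Row 4: attacked by (1,1)→{1,4}; (2,4)→{2,4,6}; (3,7)→{6,7}; (6,2)→{2,4}. Blocked: 6. Safe: 3, 5. Place at column 3.
Row 5: attacked by (1,1)→{1,5}; (2,4)→{1,4,7}; (3,7)→{5,7}; (4,3)→{2,3,4}; (6,2)→{1,2,3}. Safe: 6. Place at column 6.
Row 7: attacked by (1,1)→{1,7}; (2,4)→{4}; (3,7)→{3,7}; (4,3)→{3,6}; (5,6)→{4,6}; (6,2)→{1,2,3}. Safe: 5. Place at column 5.
Columns [1, 4, 7, 3, 6, 2, 5], r−c [0, -2, -4, 1, -1, 4, 2], r+c [2, 6, 10, 7, 11, 8, 12] are all distinct, so no two queens attack.

(1,1) (2,4) (3,7) (4,3) (5,6) (6,2) (7,5)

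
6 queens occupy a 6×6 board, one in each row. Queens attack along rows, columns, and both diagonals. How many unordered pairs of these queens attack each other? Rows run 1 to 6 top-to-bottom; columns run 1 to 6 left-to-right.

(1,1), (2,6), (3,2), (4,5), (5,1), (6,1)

3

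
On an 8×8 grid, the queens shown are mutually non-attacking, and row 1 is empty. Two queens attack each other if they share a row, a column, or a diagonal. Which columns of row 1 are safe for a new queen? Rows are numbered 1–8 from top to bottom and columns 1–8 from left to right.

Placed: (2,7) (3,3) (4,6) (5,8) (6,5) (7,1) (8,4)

columns 2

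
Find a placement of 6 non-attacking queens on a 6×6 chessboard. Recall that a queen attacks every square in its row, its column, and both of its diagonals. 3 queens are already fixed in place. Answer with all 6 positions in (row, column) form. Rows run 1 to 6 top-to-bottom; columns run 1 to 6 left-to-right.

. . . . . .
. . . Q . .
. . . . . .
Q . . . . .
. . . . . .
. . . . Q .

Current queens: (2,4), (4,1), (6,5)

Row 1: attacked by (2,4)→{3,4,5}; (4,1)→{1,4}; (6,5)→{5}. Safe: 2, 6. Place at column 2.
Row 3: attacked by (1,2)→{2,4}; (2,4)→{3,4,5}; (4,1)→{1,2}; (6,5)→{2,5}. Safe: 6. Place at column 6.
Row 5: attacked by (1,2)→{2,6}; (2,4)→{1,4}; (3,6)→{4,6}; (4,1)→{1,2}; (6,5)→{4,5,6}. Safe: 3. Place at column 3.
Columns [2, 4, 6, 1, 3, 5], r−c [-1, -2, -3, 3, 2, 1], r+c [3, 6, 9, 5, 8, 11] are all distinct, so no two queens attack.

(1,2) (2,4) (3,6) (4,1) (5,3) (6,5)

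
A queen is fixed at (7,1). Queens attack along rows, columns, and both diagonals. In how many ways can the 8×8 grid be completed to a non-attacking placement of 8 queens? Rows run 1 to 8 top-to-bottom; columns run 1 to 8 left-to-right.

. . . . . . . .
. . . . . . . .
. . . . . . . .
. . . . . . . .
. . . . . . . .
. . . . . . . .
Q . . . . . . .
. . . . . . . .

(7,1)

Branch on row 1: col 2 → 1; col 3 → 1; col 4 → 2; col 5 → 1; col 6 → 3; col 8 → 0.
Sum: 1 + 1 + 2 + 1 + 3 + 0 = 8.

8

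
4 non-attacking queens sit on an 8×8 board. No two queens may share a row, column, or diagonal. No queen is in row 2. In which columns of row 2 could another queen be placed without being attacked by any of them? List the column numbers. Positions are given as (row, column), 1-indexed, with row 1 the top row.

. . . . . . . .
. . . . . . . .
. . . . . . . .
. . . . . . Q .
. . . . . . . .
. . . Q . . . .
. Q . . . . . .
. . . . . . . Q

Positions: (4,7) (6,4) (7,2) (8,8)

columns 1, 3, 6

(4,7) attacks row 2 at column 7 and diagonals 5.
(6,4) attacks row 2 at column 4 and diagonals 8.
(7,2) attacks row 2 at column 2 and diagonals 7.
(8,8) attacks row 2 at column 8 and diagonals 2.
Attacked columns: {2, 4, 5, 7, 8}. Safe: {1, 3, 6}.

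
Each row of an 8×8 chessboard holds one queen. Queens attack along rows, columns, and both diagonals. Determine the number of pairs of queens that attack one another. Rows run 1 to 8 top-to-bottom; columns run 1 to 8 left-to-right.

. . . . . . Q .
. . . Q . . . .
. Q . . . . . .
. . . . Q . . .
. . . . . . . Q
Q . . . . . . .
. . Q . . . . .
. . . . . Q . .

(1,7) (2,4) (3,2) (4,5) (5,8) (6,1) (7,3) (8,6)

All columns are distinct and no two queens satisfy |Δrow| = |Δcol|, so no pair attacks.

0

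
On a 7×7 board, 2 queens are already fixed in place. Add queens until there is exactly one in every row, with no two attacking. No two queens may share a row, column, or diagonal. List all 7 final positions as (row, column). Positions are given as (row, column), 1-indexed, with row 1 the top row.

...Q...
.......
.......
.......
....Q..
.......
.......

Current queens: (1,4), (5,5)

Row 2: attacked by (1,4)→{3,4,5}; (5,5)→{2,5}. Safe: 1, 6, 7. Place at column 6.
Row 3: attacked by (1,4)→{2,4,6}; (2,6)→{5,6,7}; (5,5)→{3,5,7}. Safe: 1. Place at column 1.
Row 4: attacked by (1,4)→{1,4,7}; (2,6)→{4,6}; (3,1)→{1,2}; (5,5)→{4,5,6}. Safe: 3. Place at column 3.
Row 6: attacked by (1,4)→{4}; (2,6)→{2,6}; (3,1)→{1,4}; (4,3)→{1,3,5}; (5,5)→{4,5,6}. Safe: 7. Place at column 7.
Row 7: attacked by (1,4)→{4}; (2,6)→{1,6}; (3,1)→{1,5}; (4,3)→{3,6}; (5,5)→{3,5,7}; (6,7)→{6,7}. Safe: 2. Place at column 2.
Columns [4, 6, 1, 3, 5, 7, 2], r−c [-3, -4, 2, 1, 0, -1, 5], r+c [5, 8, 4, 7, 10, 13, 9] are all distinct, so no two queens attack.

(1,4) (2,6) (3,1) (4,3) (5,5) (6,7) (7,2)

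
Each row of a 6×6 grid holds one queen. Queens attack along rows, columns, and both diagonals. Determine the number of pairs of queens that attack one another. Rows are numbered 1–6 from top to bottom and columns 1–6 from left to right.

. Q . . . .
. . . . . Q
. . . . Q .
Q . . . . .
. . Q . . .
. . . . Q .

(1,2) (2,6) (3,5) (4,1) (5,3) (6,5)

Same column: (3,5)–(6,5) (column 5).
Same diagonal: (2,6)–(3,5) (|2−3| = |6−5| = 1); (2,6)–(5,3) (|2−5| = |6−3| = 3); (3,5)–(5,3) (|3−5| = |5−3| = 2).
Total attacking pairs: 4.

4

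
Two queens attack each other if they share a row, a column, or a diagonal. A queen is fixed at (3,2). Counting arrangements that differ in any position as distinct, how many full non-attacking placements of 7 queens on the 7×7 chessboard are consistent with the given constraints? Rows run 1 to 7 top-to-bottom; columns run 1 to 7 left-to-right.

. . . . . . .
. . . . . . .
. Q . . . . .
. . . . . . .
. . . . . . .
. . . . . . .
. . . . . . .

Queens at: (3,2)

6

Branch on row 1: col 1 → 1; col 3 → 2; col 5 → 2; col 6 → 1; col 7 → 0.
Sum: 1 + 2 + 2 + 1 + 0 = 6.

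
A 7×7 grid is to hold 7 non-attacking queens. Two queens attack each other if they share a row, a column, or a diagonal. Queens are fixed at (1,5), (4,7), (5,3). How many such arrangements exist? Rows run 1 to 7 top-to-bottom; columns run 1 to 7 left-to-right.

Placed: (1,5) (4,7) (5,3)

1

Branch on row 2: col 1 → 1; col 2 → 0.
Sum: 1 + 0 = 1.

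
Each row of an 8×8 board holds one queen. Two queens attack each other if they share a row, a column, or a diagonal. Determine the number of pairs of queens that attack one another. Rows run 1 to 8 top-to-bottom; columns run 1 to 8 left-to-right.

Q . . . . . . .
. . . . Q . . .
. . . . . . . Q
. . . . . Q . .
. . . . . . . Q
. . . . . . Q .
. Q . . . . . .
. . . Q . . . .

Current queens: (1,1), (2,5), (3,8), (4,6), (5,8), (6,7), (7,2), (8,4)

3

Same column: (3,8)–(5,8) (column 8).
Same diagonal: (2,5)–(5,8) (|2−5| = |5−8| = 3); (5,8)–(6,7) (|5−6| = |8−7| = 1).
Total attacking pairs: 3.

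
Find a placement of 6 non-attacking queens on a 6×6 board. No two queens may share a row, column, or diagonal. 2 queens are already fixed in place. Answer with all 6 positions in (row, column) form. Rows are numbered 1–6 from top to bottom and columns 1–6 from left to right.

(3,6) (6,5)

(1,2) (2,4) (3,6) (4,1) (5,3) (6,5)

Row 1: attacked by (3,6)→{4,6}; (6,5)→{5}. Safe: 1, 2, 3. Place at column 2.
Row 2: attacked by (1,2)→{1,2,3}; (3,6)→{5,6}; (6,5)→{1,5}. Safe: 4. Place at column 4.
Row 4: attacked by (1,2)→{2,5}; (2,4)→{2,4,6}; (3,6)→{5,6}; (6,5)→{3,5}. Safe: 1. Place at column 1.
Row 5: attacked by (1,2)→{2,6}; (2,4)→{1,4}; (3,6)→{4,6}; (4,1)→{1,2}; (6,5)→{4,5,6}. Safe: 3. Place at column 3.
Columns [2, 4, 6, 1, 3, 5], r−c [-1, -2, -3, 3, 2, 1], r+c [3, 6, 9, 5, 8, 11] are all distinct, so no two queens attack.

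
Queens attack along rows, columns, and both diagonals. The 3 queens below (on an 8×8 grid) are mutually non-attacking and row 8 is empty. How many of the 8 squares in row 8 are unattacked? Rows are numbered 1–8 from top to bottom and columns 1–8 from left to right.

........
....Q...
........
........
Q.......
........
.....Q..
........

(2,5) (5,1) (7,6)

(2,5) attacks row 8 at column 5.
(5,1) attacks row 8 at column 1 and diagonals 4.
(7,6) attacks row 8 at column 6 and diagonals 5, 7.
Attacked columns: {1, 4, 5, 6, 7}. Safe: {2, 3, 8}.

3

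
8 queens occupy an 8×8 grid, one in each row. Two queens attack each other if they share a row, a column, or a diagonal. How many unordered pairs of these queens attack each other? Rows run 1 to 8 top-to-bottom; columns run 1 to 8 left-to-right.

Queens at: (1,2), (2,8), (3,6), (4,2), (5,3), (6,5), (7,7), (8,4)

Same column: (1,2)–(4,2) (column 2).
Same diagonal: (4,2)–(5,3) (|4−5| = |2−3| = 1).
Total attacking pairs: 2.

2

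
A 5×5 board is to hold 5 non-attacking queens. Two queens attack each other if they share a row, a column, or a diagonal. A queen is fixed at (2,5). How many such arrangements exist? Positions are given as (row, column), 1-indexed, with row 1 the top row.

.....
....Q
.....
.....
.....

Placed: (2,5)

2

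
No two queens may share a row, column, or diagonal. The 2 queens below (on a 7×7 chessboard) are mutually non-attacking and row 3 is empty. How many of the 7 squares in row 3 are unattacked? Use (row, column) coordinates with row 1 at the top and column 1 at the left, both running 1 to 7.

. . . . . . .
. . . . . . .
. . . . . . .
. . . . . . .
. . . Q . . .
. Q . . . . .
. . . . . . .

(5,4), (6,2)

3

(5,4) attacks row 3 at column 4 and diagonals 2, 6.
(6,2) attacks row 3 at column 2 and diagonals 5.
Attacked columns: {2, 4, 5, 6}. Safe: {1, 3, 7}.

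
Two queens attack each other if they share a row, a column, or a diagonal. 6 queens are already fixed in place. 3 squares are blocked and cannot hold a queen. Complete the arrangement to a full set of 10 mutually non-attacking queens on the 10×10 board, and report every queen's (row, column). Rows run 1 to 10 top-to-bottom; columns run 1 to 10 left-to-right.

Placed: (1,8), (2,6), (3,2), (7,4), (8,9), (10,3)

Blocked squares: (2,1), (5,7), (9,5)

(1,8) (2,6) (3,2) (4,10) (5,5) (6,1) (7,4) (8,9) (9,7) (10,3)

Row 4: attacked by (1,8)→{5,8}; (2,6)→{4,6,8}; (3,2)→{1,2,3}; (7,4)→{1,4,7}; (8,9)→{5,9}; (10,3)→{3,9}. Safe: 10. Place at column 10.
Row 5: attacked by (1,8)→{4,8}; (2,6)→{3,6,9}; (3,2)→{2,4}; (4,10)→{9,10}; (7,4)→{2,4,6}; (8,9)→{6,9}; (10,3)→{3,8}. Blocked: 7. Safe: 1, 5. Place at column 5.
Row 6: attacked by (1,8)→{3,8}; (2,6)→{2,6,10}; (3,2)→{2,5}; (4,10)→{8,10}; (5,5)→{4,5,6}; (7,4)→{3,4,5}; (8,9)→{7,9}; (10,3)→{3,7}. Safe: 1. Place at column 1.
Row 9: attacked by (1,8)→{8}; (2,6)→{6}; (3,2)→{2,8}; (4,10)→{5,10}; (5,5)→{1,5,9}; (6,1)→{1,4}; (7,4)→{2,4,6}; (8,9)→{8,9,10}; (10,3)→{2,3,4}. Blocked: 5. Safe: 7. Place at column 7.
Columns [8, 6, 2, 10, 5, 1, 4, 9, 7, 3], r−c [-7, -4, 1, -6, 0, 5, 3, -1, 2, 7], r+c [9, 8, 5, 14, 10, 7, 11, 17, 16, 13] are all distinct, so no two queens attack.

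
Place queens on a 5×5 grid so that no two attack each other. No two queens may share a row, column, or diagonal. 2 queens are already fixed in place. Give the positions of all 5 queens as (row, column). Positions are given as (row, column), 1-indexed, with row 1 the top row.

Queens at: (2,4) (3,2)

(1,1) (2,4) (3,2) (4,5) (5,3)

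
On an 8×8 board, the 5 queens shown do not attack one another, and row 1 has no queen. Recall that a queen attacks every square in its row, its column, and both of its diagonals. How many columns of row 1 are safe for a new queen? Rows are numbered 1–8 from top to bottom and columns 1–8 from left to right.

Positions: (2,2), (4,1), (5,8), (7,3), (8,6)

2

(2,2) attacks row 1 at column 2 and diagonals 1, 3.
(4,1) attacks row 1 at column 1 and diagonals 4.
(5,8) attacks row 1 at column 8 and diagonals 4.
(7,3) attacks row 1 at column 3.
(8,6) attacks row 1 at column 6.
Attacked columns: {1, 2, 3, 4, 6, 8}. Safe: {5, 7}.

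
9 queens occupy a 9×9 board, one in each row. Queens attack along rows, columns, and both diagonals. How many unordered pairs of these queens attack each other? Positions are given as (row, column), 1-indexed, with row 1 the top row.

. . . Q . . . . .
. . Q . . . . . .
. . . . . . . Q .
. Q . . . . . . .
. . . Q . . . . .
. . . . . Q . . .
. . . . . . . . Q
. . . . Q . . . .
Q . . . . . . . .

Same column: (1,4)–(5,4) (column 4).
Same diagonal: (1,4)–(2,3) (|1−2| = |4−3| = 1).
Total attacking pairs: 2.

2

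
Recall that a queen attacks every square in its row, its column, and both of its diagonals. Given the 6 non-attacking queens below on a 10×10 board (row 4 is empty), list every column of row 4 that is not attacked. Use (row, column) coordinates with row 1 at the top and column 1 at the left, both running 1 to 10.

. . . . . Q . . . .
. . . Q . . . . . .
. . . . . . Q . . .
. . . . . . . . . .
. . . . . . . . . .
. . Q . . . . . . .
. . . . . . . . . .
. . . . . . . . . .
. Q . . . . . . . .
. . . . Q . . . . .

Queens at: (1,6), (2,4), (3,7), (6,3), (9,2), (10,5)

columns 10

(1,6) attacks row 4 at column 6 and diagonals 3, 9.
(2,4) attacks row 4 at column 4 and diagonals 2, 6.
(3,7) attacks row 4 at column 7 and diagonals 6, 8.
(6,3) attacks row 4 at column 3 and diagonals 1, 5.
(9,2) attacks row 4 at column 2 and diagonals 7.
(10,5) attacks row 4 at column 5.
Attacked columns: {1, 2, 3, 4, 5, 6, 7, 8, 9}. Safe: {10}.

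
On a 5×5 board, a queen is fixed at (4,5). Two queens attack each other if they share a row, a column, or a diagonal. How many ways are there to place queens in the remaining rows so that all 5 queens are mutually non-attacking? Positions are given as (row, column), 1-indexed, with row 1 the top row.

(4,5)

2

Branch on row 1: col 1 → 1; col 3 → 0; col 4 → 1.
Sum: 1 + 0 + 1 = 2.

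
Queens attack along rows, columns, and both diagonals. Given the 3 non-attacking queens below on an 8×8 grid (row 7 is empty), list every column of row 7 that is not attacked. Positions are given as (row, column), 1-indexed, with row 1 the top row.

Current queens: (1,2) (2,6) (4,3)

columns 4, 5, 7

(1,2) attacks row 7 at column 2 and diagonals 8.
(2,6) attacks row 7 at column 6 and diagonals 1.
(4,3) attacks row 7 at column 3 and diagonals 6.
Attacked columns: {1, 2, 3, 6, 8}. Safe: {4, 5, 7}.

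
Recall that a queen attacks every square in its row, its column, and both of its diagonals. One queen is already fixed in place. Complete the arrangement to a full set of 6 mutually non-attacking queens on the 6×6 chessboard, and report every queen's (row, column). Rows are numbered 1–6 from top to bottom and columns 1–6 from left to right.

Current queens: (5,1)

Row 1: attacked by (5,1)→{1,5}. Safe: 2, 3, 4, 6. Place at column 3.
Row 2: attacked by (1,3)→{2,3,4}; (5,1)→{1,4}. Safe: 5, 6. Place at column 6.
Row 3: attacked by (1,3)→{1,3,5}; (2,6)→{5,6}; (5,1)→{1,3}. Safe: 2, 4. Place at column 2.
Row 4: attacked by (1,3)→{3,6}; (2,6)→{4,6}; (3,2)→{1,2,3}; (5,1)→{1,2}. Safe: 5. Place at column 5.
Row 6: attacked by (1,3)→{3}; (2,6)→{2,6}; (3,2)→{2,5}; (4,5)→{3,5}; (5,1)→{1,2}. Safe: 4. Place at column 4.
Columns [3, 6, 2, 5, 1, 4], r−c [-2, -4, 1, -1, 4, 2], r+c [4, 8, 5, 9, 6, 10] are all distinct, so no two queens attack.

(1,3) (2,6) (3,2) (4,5) (5,1) (6,4)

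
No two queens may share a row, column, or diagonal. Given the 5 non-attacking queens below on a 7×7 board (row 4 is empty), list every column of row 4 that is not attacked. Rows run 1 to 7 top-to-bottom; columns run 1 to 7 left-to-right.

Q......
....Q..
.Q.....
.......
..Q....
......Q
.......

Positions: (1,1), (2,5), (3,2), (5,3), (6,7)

(1,1) attacks row 4 at column 1 and diagonals 4.
(2,5) attacks row 4 at column 5 and diagonals 3, 7.
(3,2) attacks row 4 at column 2 and diagonals 1, 3.
(5,3) attacks row 4 at column 3 and diagonals 2, 4.
(6,7) attacks row 4 at column 7 and diagonals 5.
Attacked columns: {1, 2, 3, 4, 5, 7}. Safe: {6}.

columns 6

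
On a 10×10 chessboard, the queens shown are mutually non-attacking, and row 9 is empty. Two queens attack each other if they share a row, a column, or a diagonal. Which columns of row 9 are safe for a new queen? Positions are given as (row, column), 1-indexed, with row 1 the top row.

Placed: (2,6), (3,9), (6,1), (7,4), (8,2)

columns 5, 7, 8, 10

(2,6) attacks row 9 at column 6.
(3,9) attacks row 9 at column 9 and diagonals 3.
(6,1) attacks row 9 at column 1 and diagonals 4.
(7,4) attacks row 9 at column 4 and diagonals 2, 6.
(8,2) attacks row 9 at column 2 and diagonals 1, 3.
Attacked columns: {1, 2, 3, 4, 6, 9}. Safe: {5, 7, 8, 10}.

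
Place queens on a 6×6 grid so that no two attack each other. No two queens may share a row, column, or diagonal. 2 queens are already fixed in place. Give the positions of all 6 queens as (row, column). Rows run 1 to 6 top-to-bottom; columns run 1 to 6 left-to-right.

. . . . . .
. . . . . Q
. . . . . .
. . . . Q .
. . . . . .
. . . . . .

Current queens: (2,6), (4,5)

(1,3) (2,6) (3,2) (4,5) (5,1) (6,4)

Row 1: attacked by (2,6)→{5,6}; (4,5)→{2,5}. Safe: 1, 3, 4. Place at column 3.
Row 3: attacked by (1,3)→{1,3,5}; (2,6)→{5,6}; (4,5)→{4,5,6}. Safe: 2. Place at column 2.
Row 5: attacked by (1,3)→{3}; (2,6)→{3,6}; (3,2)→{2,4}; (4,5)→{4,5,6}. Safe: 1. Place at column 1.
Row 6: attacked by (1,3)→{3}; (2,6)→{2,6}; (3,2)→{2,5}; (4,5)→{3,5}; (5,1)→{1,2}. Safe: 4. Place at column 4.
Columns [3, 6, 2, 5, 1, 4], r−c [-2, -4, 1, -1, 4, 2], r+c [4, 8, 5, 9, 6, 10] are all distinct, so no two queens attack.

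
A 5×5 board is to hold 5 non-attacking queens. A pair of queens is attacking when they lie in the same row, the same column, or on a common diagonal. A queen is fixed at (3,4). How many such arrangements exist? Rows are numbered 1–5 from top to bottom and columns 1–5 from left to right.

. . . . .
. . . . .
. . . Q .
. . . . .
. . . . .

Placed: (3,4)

Branch on row 1: col 1 → 0; col 3 → 1; col 5 → 1.
Sum: 0 + 1 + 1 = 2.

2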